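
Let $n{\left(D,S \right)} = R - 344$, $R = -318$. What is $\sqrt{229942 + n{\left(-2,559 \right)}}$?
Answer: $4 \sqrt{14330} \approx 478.83$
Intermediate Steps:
$n{\left(D,S \right)} = -662$ ($n{\left(D,S \right)} = -318 - 344 = -662$)
$\sqrt{229942 + n{\left(-2,559 \right)}} = \sqrt{229942 - 662} = \sqrt{229280} = 4 \sqrt{14330}$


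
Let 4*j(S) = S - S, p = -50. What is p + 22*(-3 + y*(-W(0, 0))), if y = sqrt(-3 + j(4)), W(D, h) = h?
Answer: -116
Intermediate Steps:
j(S) = 0 (j(S) = (S - S)/4 = (1/4)*0 = 0)
y = I*sqrt(3) (y = sqrt(-3 + 0) = sqrt(-3) = I*sqrt(3) ≈ 1.732*I)
p + 22*(-3 + y*(-W(0, 0))) = -50 + 22*(-3 + (I*sqrt(3))*(-1*0)) = -50 + 22*(-3 + (I*sqrt(3))*0) = -50 + 22*(-3 + 0) = -50 + 22*(-3) = -50 - 66 = -116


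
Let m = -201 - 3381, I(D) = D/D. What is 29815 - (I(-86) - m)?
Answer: 26232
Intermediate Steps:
I(D) = 1
m = -3582
29815 - (I(-86) - m) = 29815 - (1 - 1*(-3582)) = 29815 - (1 + 3582) = 29815 - 1*3583 = 29815 - 3583 = 26232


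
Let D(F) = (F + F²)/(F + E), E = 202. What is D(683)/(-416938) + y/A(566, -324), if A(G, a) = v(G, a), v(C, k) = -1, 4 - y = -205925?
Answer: -12664294824657/61498355 ≈ -2.0593e+5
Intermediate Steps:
y = 205929 (y = 4 - 1*(-205925) = 4 + 205925 = 205929)
A(G, a) = -1
D(F) = (F + F²)/(202 + F) (D(F) = (F + F²)/(F + 202) = (F + F²)/(202 + F))
D(683)/(-416938) + y/A(566, -324) = (683*(1 + 683)/(202 + 683))/(-416938) + 205929/(-1) = (683*684/885)*(-1/416938) + 205929*(-1) = (683*(1/885)*684)*(-1/416938) - 205929 = (155724/295)*(-1/416938) - 205929 = -77862/61498355 - 205929 = -12664294824657/61498355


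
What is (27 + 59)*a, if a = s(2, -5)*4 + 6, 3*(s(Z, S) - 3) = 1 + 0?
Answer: 4988/3 ≈ 1662.7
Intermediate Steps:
s(Z, S) = 10/3 (s(Z, S) = 3 + (1 + 0)/3 = 3 + (⅓)*1 = 3 + ⅓ = 10/3)
a = 58/3 (a = (10/3)*4 + 6 = 40/3 + 6 = 58/3 ≈ 19.333)
(27 + 59)*a = (27 + 59)*(58/3) = 86*(58/3) = 4988/3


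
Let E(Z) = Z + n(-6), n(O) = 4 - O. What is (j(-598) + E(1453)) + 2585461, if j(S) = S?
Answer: 2586326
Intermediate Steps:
E(Z) = 10 + Z (E(Z) = Z + (4 - 1*(-6)) = Z + (4 + 6) = Z + 10 = 10 + Z)
(j(-598) + E(1453)) + 2585461 = (-598 + (10 + 1453)) + 2585461 = (-598 + 1463) + 2585461 = 865 + 2585461 = 2586326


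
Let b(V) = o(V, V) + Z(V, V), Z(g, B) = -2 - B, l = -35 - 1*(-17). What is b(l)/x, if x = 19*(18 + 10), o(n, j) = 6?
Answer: 11/266 ≈ 0.041353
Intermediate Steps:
l = -18 (l = -35 + 17 = -18)
b(V) = 4 - V (b(V) = 6 + (-2 - V) = 4 - V)
x = 532 (x = 19*28 = 532)
b(l)/x = (4 - 1*(-18))/532 = (4 + 18)*(1/532) = 22*(1/532) = 11/266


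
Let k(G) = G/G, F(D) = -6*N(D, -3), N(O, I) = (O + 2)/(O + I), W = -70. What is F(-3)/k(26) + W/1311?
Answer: -1381/1311 ≈ -1.0534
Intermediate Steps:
N(O, I) = (2 + O)/(I + O)
F(D) = -6*(2 + D)/(-3 + D)
k(G) = 1
F(-3)/k(26) + W/1311 = (6*(-2 - 1*(-3))/(-3 - 3))/1 - 70/1311 = (6*(-2 + 3)/(-6))*1 - 70*1/1311 = (6*(-⅙)*1)*1 - 70/1311 = -1*1 - 70/1311 = -1 - 70/1311 = -1381/1311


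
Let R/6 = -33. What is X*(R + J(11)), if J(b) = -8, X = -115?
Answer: 23690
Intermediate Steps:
R = -198 (R = 6*(-33) = -198)
X*(R + J(11)) = -115*(-198 - 8) = -115*(-206) = 23690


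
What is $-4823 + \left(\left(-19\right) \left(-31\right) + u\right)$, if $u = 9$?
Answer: $-4225$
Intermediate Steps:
$-4823 + \left(\left(-19\right) \left(-31\right) + u\right) = -4823 + \left(\left(-19\right) \left(-31\right) + 9\right) = -4823 + \left(589 + 9\right) = -4823 + 598 = -4225$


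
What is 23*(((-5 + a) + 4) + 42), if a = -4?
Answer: 851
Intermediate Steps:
23*(((-5 + a) + 4) + 42) = 23*(((-5 - 4) + 4) + 42) = 23*((-9 + 4) + 42) = 23*(-5 + 42) = 23*37 = 851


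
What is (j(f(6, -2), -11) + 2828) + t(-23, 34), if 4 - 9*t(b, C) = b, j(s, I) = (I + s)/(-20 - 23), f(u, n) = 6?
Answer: 121738/43 ≈ 2831.1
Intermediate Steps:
j(s, I) = -I/43 - s/43 (j(s, I) = (I + s)/(-43) = (I + s)*(-1/43) = -I/43 - s/43)
t(b, C) = 4/9 - b/9
(j(f(6, -2), -11) + 2828) + t(-23, 34) = ((-1/43*(-11) - 1/43*6) + 2828) + (4/9 - ⅑*(-23)) = ((11/43 - 6/43) + 2828) + (4/9 + 23/9) = (5/43 + 2828) + 3 = 121609/43 + 3 = 121738/43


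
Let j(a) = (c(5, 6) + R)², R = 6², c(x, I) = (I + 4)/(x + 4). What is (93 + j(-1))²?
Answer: 14182189921/6561 ≈ 2.1616e+6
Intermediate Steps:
c(x, I) = (4 + I)/(4 + x)
R = 36
j(a) = 111556/81 (j(a) = ((4 + 6)/(4 + 5) + 36)² = (10/9 + 36)² = (334/9)² = 111556/81)
(93 + j(-1))² = (93 + 111556/81)² = (119089/81)² = 14182189921/6561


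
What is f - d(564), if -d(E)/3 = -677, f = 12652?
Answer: 10621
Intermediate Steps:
d(E) = 2031 (d(E) = -3*(-677) = 2031)
f - d(564) = 12652 - 1*2031 = 12652 - 2031 = 10621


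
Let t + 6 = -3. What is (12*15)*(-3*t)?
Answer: 4860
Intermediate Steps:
t = -9 (t = -6 - 3 = -9)
(12*15)*(-3*t) = (12*15)*(-3*(-9)) = 180*27 = 4860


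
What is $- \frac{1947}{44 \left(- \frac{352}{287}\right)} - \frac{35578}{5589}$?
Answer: $\frac{233821787}{7869312} \approx 29.713$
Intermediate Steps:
$- \frac{1947}{44 \left(- \frac{352}{287}\right)} - \frac{35578}{5589} = - \frac{1947}{- \frac{15488}{287}} - \frac{35578}{5589} = \left(-1947\right) \left(- \frac{287}{15488}\right) - \frac{35578}{5589} = \frac{50799}{1408} - \frac{35578}{5589} = \frac{233821787}{7869312}$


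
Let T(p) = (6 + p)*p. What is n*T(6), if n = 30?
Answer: 2160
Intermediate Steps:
T(p) = p*(6 + p)
n*T(6) = 30*(6*(6 + 6)) = 30*(6*12) = 30*72 = 2160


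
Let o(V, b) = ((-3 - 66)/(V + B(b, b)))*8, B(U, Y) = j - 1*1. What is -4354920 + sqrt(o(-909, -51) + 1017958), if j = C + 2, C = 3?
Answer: -4354920 + sqrt(833733550510)/905 ≈ -4.3539e+6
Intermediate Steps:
j = 5 (j = 3 + 2 = 5)
B(U, Y) = 4 (B(U, Y) = 5 - 1*1 = 5 - 1 = 4)
o(V, b) = -552/(4 + V) (o(V, b) = ((-3 - 66)/(V + 4))*8 = -69/(4 + V)*8 = -552/(4 + V))
-4354920 + sqrt(o(-909, -51) + 1017958) = -4354920 + sqrt(-552/(4 - 909) + 1017958) = -4354920 + sqrt(-552/(-905) + 1017958) = -4354920 + sqrt(-552*(-1/905) + 1017958) = -4354920 + sqrt(552/905 + 1017958) = -4354920 + sqrt(921252542/905) = -4354920 + sqrt(833733550510)/905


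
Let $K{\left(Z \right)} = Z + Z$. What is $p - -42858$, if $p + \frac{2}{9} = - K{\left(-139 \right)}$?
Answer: $\frac{388222}{9} \approx 43136.0$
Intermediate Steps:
$K{\left(Z \right)} = 2 Z$
$p = \frac{2500}{9}$ ($p = - \frac{2}{9} - 2 \left(-139\right) = - \frac{2}{9} - -278 = - \frac{2}{9} + 278 = \frac{2500}{9} \approx 277.78$)
$p - -42858 = \frac{2500}{9} - -42858 = \frac{2500}{9} + 42858 = \frac{388222}{9}$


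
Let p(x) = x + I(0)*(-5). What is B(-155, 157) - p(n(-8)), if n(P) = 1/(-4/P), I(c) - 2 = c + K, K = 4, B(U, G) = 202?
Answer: 230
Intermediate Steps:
I(c) = 6 + c (I(c) = 2 + (c + 4) = 2 + (4 + c) = 6 + c)
n(P) = -P/4
p(x) = -30 + x (p(x) = x + (6 + 0)*(-5) = x + 6*(-5) = x - 30 = -30 + x)
B(-155, 157) - p(n(-8)) = 202 - (-30 - ¼*(-8)) = 202 - (-30 + 2) = 202 - 1*(-28) = 202 + 28 = 230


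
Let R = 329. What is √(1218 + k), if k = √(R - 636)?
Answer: √(1218 + I*√307) ≈ 34.901 + 0.251*I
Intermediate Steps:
k = I*√307 (k = √(329 - 636) = √(-307) = I*√307 ≈ 17.521*I)
√(1218 + k) = √(1218 + I*√307)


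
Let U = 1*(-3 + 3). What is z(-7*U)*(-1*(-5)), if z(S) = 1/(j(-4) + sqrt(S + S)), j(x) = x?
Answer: -5/4 ≈ -1.2500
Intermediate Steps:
U = 0 (U = 1*0 = 0)
z(S) = 1/(-4 + sqrt(2)*sqrt(S)) (z(S) = 1/(-4 + sqrt(S + S)) = 1/(-4 + sqrt(2*S)) = 1/(-4 + sqrt(2)*sqrt(S)))
z(-7*U)*(-1*(-5)) = (-1*(-5))/(-4 + sqrt(2)*sqrt(-7*0)) = 5/(-4 + sqrt(2)*sqrt(0)) = 5/(-4 + sqrt(2)*0) = 5/(-4 + 0) = 5/(-4) = -1/4*5 = -5/4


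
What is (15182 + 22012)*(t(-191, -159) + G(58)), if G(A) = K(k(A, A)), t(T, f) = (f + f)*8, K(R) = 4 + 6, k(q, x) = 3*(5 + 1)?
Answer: -94249596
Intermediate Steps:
k(q, x) = 18 (k(q, x) = 3*6 = 18)
K(R) = 10
t(T, f) = 16*f (t(T, f) = (2*f)*8 = 16*f)
G(A) = 10
(15182 + 22012)*(t(-191, -159) + G(58)) = (15182 + 22012)*(16*(-159) + 10) = 37194*(-2544 + 10) = 37194*(-2534) = -94249596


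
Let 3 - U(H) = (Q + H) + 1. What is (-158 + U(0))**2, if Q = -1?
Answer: 24025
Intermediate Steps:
U(H) = 3 - H (U(H) = 3 - ((-1 + H) + 1) = 3 - H)
(-158 + U(0))**2 = (-158 + (3 - 1*0))**2 = (-158 + (3 + 0))**2 = (-158 + 3)**2 = (-155)**2 = 24025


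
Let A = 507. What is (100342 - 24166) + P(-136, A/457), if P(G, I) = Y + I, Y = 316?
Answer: 34957351/457 ≈ 76493.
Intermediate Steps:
P(G, I) = 316 + I
(100342 - 24166) + P(-136, A/457) = (100342 - 24166) + (316 + 507/457) = 76176 + (316 + 507*(1/457)) = 76176 + (316 + 507/457) = 76176 + 144919/457 = 34957351/457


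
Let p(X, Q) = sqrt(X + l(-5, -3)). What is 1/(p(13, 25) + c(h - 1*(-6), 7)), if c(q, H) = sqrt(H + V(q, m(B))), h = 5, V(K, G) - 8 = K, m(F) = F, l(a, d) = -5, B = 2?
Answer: 1/(sqrt(26) + 2*sqrt(2)) ≈ 0.12614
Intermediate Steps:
V(K, G) = 8 + K
p(X, Q) = sqrt(-5 + X) (p(X, Q) = sqrt(X - 5) = sqrt(-5 + X))
c(q, H) = sqrt(8 + H + q) (c(q, H) = sqrt(H + (8 + q)) = sqrt(8 + H + q))
1/(p(13, 25) + c(h - 1*(-6), 7)) = 1/(sqrt(-5 + 13) + sqrt(8 + 7 + (5 - 1*(-6)))) = 1/(sqrt(8) + sqrt(8 + 7 + (5 + 6))) = 1/(2*sqrt(2) + sqrt(8 + 7 + 11)) = 1/(2*sqrt(2) + sqrt(26)) = 1/(sqrt(26) + 2*sqrt(2))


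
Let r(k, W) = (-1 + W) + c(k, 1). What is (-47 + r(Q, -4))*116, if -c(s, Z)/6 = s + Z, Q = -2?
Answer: -5336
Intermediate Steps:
c(s, Z) = -6*Z - 6*s (c(s, Z) = -6*(s + Z) = -6*(Z + s) = -6*Z - 6*s)
r(k, W) = -7 + W - 6*k (r(k, W) = (-1 + W) + (-6*1 - 6*k) = (-1 + W) + (-6 - 6*k) = -7 + W - 6*k)
(-47 + r(Q, -4))*116 = (-47 + (-7 - 4 - 6*(-2)))*116 = (-47 + (-7 - 4 + 12))*116 = (-47 + 1)*116 = -46*116 = -5336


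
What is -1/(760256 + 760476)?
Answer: -1/1520732 ≈ -6.5758e-7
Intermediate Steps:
-1/(760256 + 760476) = -1/1520732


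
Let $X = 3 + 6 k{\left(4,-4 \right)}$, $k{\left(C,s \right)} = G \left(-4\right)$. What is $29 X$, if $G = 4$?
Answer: $-2697$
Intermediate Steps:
$k{\left(C,s \right)} = -16$ ($k{\left(C,s \right)} = 4 \left(-4\right) = -16$)
$X = -93$ ($X = 3 + 6 \left(-16\right) = 3 - 96 = -93$)
$29 X = 29 \left(-93\right) = -2697$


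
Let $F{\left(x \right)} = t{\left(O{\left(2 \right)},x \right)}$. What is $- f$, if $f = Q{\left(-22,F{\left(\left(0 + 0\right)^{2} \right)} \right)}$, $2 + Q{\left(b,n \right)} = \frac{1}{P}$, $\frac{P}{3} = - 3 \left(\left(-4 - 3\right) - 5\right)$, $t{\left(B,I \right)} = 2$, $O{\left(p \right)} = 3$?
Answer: $\frac{215}{108} \approx 1.9907$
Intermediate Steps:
$F{\left(x \right)} = 2$
$P = 108$ ($P = 3 \left(- 3 \left(\left(-4 - 3\right) - 5\right)\right) = 3 \left(- 3 \left(-7 - 5\right)\right) = 3 \left(\left(-3\right) \left(-12\right)\right) = 3 \cdot 36 = 108$)
$Q{\left(b,n \right)} = - \frac{215}{108}$ ($Q{\left(b,n \right)} = -2 + \frac{1}{108} = - \frac{215}{108}$)
$f = - \frac{215}{108} \approx -1.9907$
$- f = \left(-1\right) \left(- \frac{215}{108}\right) = \frac{215}{108}$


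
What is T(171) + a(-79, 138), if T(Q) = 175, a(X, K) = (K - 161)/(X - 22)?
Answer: 17698/101 ≈ 175.23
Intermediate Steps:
a(X, K) = (-161 + K)/(-22 + X)
T(171) + a(-79, 138) = 175 + (-161 + 138)/(-22 - 79) = 175 - 23/(-101) = 175 - 1/101*(-23) = 175 + 23/101 = 17698/101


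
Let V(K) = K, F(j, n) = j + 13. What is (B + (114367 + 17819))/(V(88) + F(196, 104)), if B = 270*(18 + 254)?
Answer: 68542/99 ≈ 692.34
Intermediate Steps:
B = 73440 (B = 270*272 = 73440)
F(j, n) = 13 + j
(B + (114367 + 17819))/(V(88) + F(196, 104)) = (73440 + (114367 + 17819))/(88 + (13 + 196)) = (73440 + 132186)/(88 + 209) = 205626/297 = 205626*(1/297) = 68542/99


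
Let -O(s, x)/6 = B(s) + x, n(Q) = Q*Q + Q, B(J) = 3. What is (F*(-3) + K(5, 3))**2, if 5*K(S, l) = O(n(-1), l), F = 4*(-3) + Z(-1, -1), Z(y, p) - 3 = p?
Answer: 12996/25 ≈ 519.84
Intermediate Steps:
Z(y, p) = 3 + p
n(Q) = Q + Q**2 (n(Q) = Q**2 + Q = Q + Q**2)
O(s, x) = -18 - 6*x (O(s, x) = -6*(3 + x) = -18 - 6*x)
F = -10 (F = 4*(-3) + (3 - 1) = -12 + 2 = -10)
K(S, l) = -18/5 - 6*l/5 (K(S, l) = (-18 - 6*l)/5 = -18/5 - 6*l/5)
(F*(-3) + K(5, 3))**2 = (-10*(-3) + (-18/5 - 6/5*3))**2 = (30 + (-18/5 - 18/5))**2 = (30 - 36/5)**2 = (114/5)**2 = 12996/25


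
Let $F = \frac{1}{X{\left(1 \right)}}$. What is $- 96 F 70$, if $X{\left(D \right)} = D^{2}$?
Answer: $-6720$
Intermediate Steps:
$F = 1$ ($F = \frac{1}{1^{2}} = 1^{-1} = 1$)
$- 96 F 70 = \left(-96\right) 1 \cdot 70 = \left(-96\right) 70 = -6720$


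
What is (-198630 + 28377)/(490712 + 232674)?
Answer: -170253/723386 ≈ -0.23536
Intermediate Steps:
(-198630 + 28377)/(490712 + 232674) = -170253/723386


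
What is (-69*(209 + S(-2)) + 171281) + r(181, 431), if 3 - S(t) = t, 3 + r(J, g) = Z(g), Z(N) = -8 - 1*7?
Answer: 156497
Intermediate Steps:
Z(N) = -15 (Z(N) = -8 - 7 = -15)
r(J, g) = -18 (r(J, g) = -3 - 15 = -18)
S(t) = 3 - t
(-69*(209 + S(-2)) + 171281) + r(181, 431) = (-69*(209 + (3 - 1*(-2))) + 171281) - 18 = (-69*(209 + (3 + 2)) + 171281) - 18 = (-69*(209 + 5) + 171281) - 18 = (-69*214 + 171281) - 18 = (-14766 + 171281) - 18 = 156515 - 18 = 156497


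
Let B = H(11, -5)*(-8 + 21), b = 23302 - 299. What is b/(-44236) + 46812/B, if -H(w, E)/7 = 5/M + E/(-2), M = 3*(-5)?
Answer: -12451866341/52331188 ≈ -237.94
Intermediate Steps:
M = -15
b = 23003
H(w, E) = 7/3 + 7*E/2 (H(w, E) = -7*(5/(-15) + E/(-2)) = -7*(5*(-1/15) + E*(-½)) = -7*(-⅓ - E/2) = 7/3 + 7*E/2)
B = -1183/6 (B = (7/3 + (7/2)*(-5))*(-8 + 21) = (7/3 - 35/2)*13 = -91/6*13 = -1183/6 ≈ -197.17)
b/(-44236) + 46812/B = 23003/(-44236) + 46812/(-1183/6) = 23003*(-1/44236) + 46812*(-6/1183) = -23003/44236 - 280872/1183 = -12451866341/52331188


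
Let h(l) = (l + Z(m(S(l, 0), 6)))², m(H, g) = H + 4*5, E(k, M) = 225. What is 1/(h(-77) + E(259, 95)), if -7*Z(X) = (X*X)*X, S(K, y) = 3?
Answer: 49/161453461 ≈ 3.0349e-7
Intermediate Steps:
m(H, g) = 20 + H (m(H, g) = H + 20 = 20 + H)
Z(X) = -X³/7 (Z(X) = -X*X*X/7 = -X²*X/7 = -X³/7)
h(l) = (-12167/7 + l)² (h(l) = (l - (20 + 3)³/7)² = (l - ⅐*23³)² = (l - ⅐*12167)² = (l - 12167/7)² = (-12167/7 + l)²)
1/(h(-77) + E(259, 95)) = 1/((-12167 + 7*(-77))²/49 + 225) = 1/((-12167 - 539)²/49 + 225) = 1/((1/49)*(-12706)² + 225) = 1/((1/49)*161442436 + 225) = 1/(161442436/49 + 225) = 1/(161453461/49) = 49/161453461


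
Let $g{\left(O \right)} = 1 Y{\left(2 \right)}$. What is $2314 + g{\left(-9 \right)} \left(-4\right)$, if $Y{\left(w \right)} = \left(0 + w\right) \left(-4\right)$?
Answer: $2346$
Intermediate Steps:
$Y{\left(w \right)} = - 4 w$ ($Y{\left(w \right)} = w \left(-4\right) = - 4 w$)
$g{\left(O \right)} = -8$ ($g{\left(O \right)} = 1 \left(\left(-4\right) 2\right) = 1 \left(-8\right) = -8$)
$2314 + g{\left(-9 \right)} \left(-4\right) = 2314 - -32 = 2314 + 32 = 2346$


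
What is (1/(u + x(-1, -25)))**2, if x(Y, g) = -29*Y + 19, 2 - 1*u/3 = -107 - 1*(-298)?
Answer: 1/269361 ≈ 3.7125e-6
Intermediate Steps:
u = -567 (u = 6 - 3*(-107 - 1*(-298)) = 6 - 3*(-107 + 298) = 6 - 3*191 = 6 - 573 = -567)
x(Y, g) = 19 - 29*Y
(1/(u + x(-1, -25)))**2 = (1/(-567 + (19 - 29*(-1))))**2 = (1/(-567 + (19 + 29)))**2 = (1/(-567 + 48))**2 = (1/(-519))**2 = (-1/519)**2 = 1/269361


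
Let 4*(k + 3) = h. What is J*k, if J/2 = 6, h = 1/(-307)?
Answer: -11055/307 ≈ -36.010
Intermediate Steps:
h = -1/307 ≈ -0.0032573
J = 12 (J = 2*6 = 12)
k = -3685/1228 (k = -3 + (1/4)*(-1/307) = -3 - 1/1228 = -3685/1228 ≈ -3.0008)
J*k = 12*(-3685/1228) = -11055/307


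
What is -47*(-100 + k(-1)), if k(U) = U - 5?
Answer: 4982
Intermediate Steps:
k(U) = -5 + U
-47*(-100 + k(-1)) = -47*(-100 + (-5 - 1)) = -47*(-100 - 6) = -47*(-106) = 4982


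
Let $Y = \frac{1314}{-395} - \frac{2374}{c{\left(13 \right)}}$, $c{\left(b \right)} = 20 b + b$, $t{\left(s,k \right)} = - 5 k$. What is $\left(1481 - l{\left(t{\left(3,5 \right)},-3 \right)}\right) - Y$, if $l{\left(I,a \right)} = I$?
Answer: $\frac{163695962}{107835} \approx 1518.0$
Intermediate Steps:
$c{\left(b \right)} = 21 b$
$Y = - \frac{1296452}{107835}$ ($Y = \frac{1314}{-395} - \frac{2374}{21 \cdot 13} = 1314 \left(- \frac{1}{395}\right) - \frac{2374}{273} = - \frac{1314}{395} - \frac{2374}{273} = - \frac{1296452}{107835} \approx -12.023$)
$\left(1481 - l{\left(t{\left(3,5 \right)},-3 \right)}\right) - Y = \left(1481 - \left(-5\right) 5\right) - - \frac{1296452}{107835} = \left(1481 - -25\right) + \frac{1296452}{107835} = \left(1481 + 25\right) + \frac{1296452}{107835} = 1506 + \frac{1296452}{107835} = \frac{163695962}{107835}$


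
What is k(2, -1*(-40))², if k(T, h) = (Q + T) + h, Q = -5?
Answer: 1369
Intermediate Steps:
k(T, h) = -5 + T + h (k(T, h) = (-5 + T) + h = -5 + T + h)
k(2, -1*(-40))² = (-5 + 2 - 1*(-40))² = (-5 + 2 + 40)² = 37² = 1369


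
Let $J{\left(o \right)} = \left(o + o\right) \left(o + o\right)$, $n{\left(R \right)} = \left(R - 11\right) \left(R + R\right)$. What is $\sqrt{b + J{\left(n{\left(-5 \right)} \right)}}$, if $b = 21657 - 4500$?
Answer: $\sqrt{119557} \approx 345.77$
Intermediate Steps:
$n{\left(R \right)} = 2 R \left(-11 + R\right)$ ($n{\left(R \right)} = \left(-11 + R\right) 2 R = 2 R \left(-11 + R\right)$)
$J{\left(o \right)} = 4 o^{2}$ ($J{\left(o \right)} = 2 o 2 o = 4 o^{2}$)
$b = 17157$
$\sqrt{b + J{\left(n{\left(-5 \right)} \right)}} = \sqrt{17157 + 4 \left(2 \left(-5\right) \left(-11 - 5\right)\right)^{2}} = \sqrt{17157 + 4 \left(2 \left(-5\right) \left(-16\right)\right)^{2}} = \sqrt{17157 + 4 \cdot 160^{2}} = \sqrt{17157 + 4 \cdot 25600} = \sqrt{17157 + 102400} = \sqrt{119557}$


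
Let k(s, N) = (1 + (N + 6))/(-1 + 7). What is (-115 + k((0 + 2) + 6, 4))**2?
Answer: 461041/36 ≈ 12807.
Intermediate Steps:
k(s, N) = 7/6 + N/6 (k(s, N) = (1 + (6 + N))/6 = (7 + N)*(1/6) = 7/6 + N/6)
(-115 + k((0 + 2) + 6, 4))**2 = (-115 + (7/6 + (1/6)*4))**2 = (-115 + (7/6 + 2/3))**2 = (-115 + 11/6)**2 = (-679/6)**2 = 461041/36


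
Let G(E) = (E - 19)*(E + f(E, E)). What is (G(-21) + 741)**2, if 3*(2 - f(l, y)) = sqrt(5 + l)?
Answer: 20251409/9 + 480320*I/3 ≈ 2.2502e+6 + 1.6011e+5*I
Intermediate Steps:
f(l, y) = 2 - sqrt(5 + l)/3
G(E) = (-19 + E)*(2 + E - sqrt(5 + E)/3) (G(E) = (E - 19)*(E + (2 - sqrt(5 + E)/3)) = (-19 + E)*(2 + E - sqrt(5 + E)/3))
(G(-21) + 741)**2 = ((-38 + (-21)**2 - 17*(-21) + 19*sqrt(5 - 21)/3 - 1/3*(-21)*sqrt(5 - 21)) + 741)**2 = ((-38 + 441 + 357 + 19*sqrt(-16)/3 - 1/3*(-21)*sqrt(-16)) + 741)**2 = ((-38 + 441 + 357 + 19*(4*I)/3 - 1/3*(-21)*4*I) + 741)**2 = ((-38 + 441 + 357 + 76*I/3 + 28*I) + 741)**2 = ((760 + 160*I/3) + 741)**2 = (1501 + 160*I/3)**2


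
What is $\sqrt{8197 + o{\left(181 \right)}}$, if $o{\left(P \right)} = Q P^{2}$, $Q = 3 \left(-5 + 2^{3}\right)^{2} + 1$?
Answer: $\sqrt{925505} \approx 962.03$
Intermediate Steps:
$Q = 28$ ($Q = 3 \left(-5 + 8\right)^{2} + 1 = 3 \cdot 3^{2} + 1 = 3 \cdot 9 + 1 = 27 + 1 = 28$)
$o{\left(P \right)} = 28 P^{2}$
$\sqrt{8197 + o{\left(181 \right)}} = \sqrt{8197 + 28 \cdot 181^{2}} = \sqrt{8197 + 28 \cdot 32761} = \sqrt{8197 + 917308} = \sqrt{925505}$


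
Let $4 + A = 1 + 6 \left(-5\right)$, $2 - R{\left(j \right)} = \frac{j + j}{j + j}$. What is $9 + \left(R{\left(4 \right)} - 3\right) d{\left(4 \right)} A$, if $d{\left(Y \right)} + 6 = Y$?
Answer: $-123$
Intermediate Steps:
$d{\left(Y \right)} = -6 + Y$
$R{\left(j \right)} = 1$ ($R{\left(j \right)} = 2 - \frac{j + j}{j + j} = 2 - \frac{2 j}{2 j} = 2 - 2 j \frac{1}{2 j} = 2 - 1 = 1$)
$A = -33$ ($A = -4 + \left(1 + 6 \left(-5\right)\right) = -4 + \left(1 - 30\right) = -4 - 29 = -33$)
$9 + \left(R{\left(4 \right)} - 3\right) d{\left(4 \right)} A = 9 + \left(1 - 3\right) \left(-6 + 4\right) \left(-33\right) = 9 + \left(-2\right) \left(-2\right) \left(-33\right) = 9 + 4 \left(-33\right) = 9 - 132 = -123$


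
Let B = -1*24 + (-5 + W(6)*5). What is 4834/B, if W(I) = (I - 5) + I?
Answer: 2417/3 ≈ 805.67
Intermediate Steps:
W(I) = -5 + 2*I (W(I) = (-5 + I) + I = -5 + 2*I)
B = 6 (B = -1*24 + (-5 + (-5 + 2*6)*5) = -24 + (-5 + (-5 + 12)*5) = -24 + (-5 + 7*5) = -24 + (-5 + 35) = -24 + 30 = 6)
4834/B = 4834/6 = 4834*(⅙) = 2417/3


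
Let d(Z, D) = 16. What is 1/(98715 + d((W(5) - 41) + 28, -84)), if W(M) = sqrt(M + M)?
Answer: 1/98731 ≈ 1.0129e-5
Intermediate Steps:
W(M) = sqrt(2)*sqrt(M) (W(M) = sqrt(2*M) = sqrt(2)*sqrt(M))
1/(98715 + d((W(5) - 41) + 28, -84)) = 1/(98715 + 16) = 1/98731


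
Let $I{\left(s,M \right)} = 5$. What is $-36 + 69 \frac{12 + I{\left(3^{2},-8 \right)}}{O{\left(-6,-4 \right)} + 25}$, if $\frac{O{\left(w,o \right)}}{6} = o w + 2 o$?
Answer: $- \frac{3183}{121} \approx -26.306$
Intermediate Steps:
$O{\left(w,o \right)} = 12 o + 6 o w$ ($O{\left(w,o \right)} = 6 \left(o w + 2 o\right) = 6 \left(2 o + o w\right) = 12 o + 6 o w$)
$-36 + 69 \frac{12 + I{\left(3^{2},-8 \right)}}{O{\left(-6,-4 \right)} + 25} = -36 + 69 \frac{12 + 5}{6 \left(-4\right) \left(2 - 6\right) + 25} = -36 + 69 \frac{17}{6 \left(-4\right) \left(-4\right) + 25} = -36 + 69 \frac{17}{96 + 25} = -36 + 69 \cdot \frac{17}{121} = -36 + \frac{1173}{121} = - \frac{3183}{121}$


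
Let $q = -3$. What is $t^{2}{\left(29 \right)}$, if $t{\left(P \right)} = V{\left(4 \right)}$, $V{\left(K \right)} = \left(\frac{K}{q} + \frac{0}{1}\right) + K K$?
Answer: $\frac{1936}{9} \approx 215.11$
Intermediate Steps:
$V{\left(K \right)} = K^{2} - \frac{K}{3}$ ($V{\left(K \right)} = \left(\frac{K}{-3} + \frac{0}{1}\right) + K K = \left(K \left(- \frac{1}{3}\right) + 0 \cdot 1\right) + K^{2} = \left(- \frac{K}{3} + 0\right) + K^{2} = - \frac{K}{3} + K^{2} = K^{2} - \frac{K}{3}$)
$t{\left(P \right)} = \frac{44}{3}$ ($t{\left(P \right)} = 4 \left(- \frac{1}{3} + 4\right) = 4 \cdot \frac{11}{3} = \frac{44}{3}$)
$t^{2}{\left(29 \right)} = \left(\frac{44}{3}\right)^{2} = \frac{1936}{9}$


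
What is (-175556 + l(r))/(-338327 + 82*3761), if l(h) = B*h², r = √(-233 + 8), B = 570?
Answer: 303806/29925 ≈ 10.152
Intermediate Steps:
r = 15*I (r = √(-225) = 15*I ≈ 15.0*I)
l(h) = 570*h²
(-175556 + l(r))/(-338327 + 82*3761) = (-175556 + 570*(15*I)²)/(-338327 + 82*3761) = (-175556 + 570*(-225))/(-338327 + 308402) = (-175556 - 128250)/(-29925) = -303806*(-1/29925) = 303806/29925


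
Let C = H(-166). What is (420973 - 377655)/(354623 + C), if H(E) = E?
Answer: 43318/354457 ≈ 0.12221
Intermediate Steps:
C = -166
(420973 - 377655)/(354623 + C) = (420973 - 377655)/(354623 - 166) = 43318/354457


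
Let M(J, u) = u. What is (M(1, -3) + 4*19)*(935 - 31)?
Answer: 65992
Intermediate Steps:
(M(1, -3) + 4*19)*(935 - 31) = (-3 + 4*19)*(935 - 31) = (-3 + 76)*904 = 73*904 = 65992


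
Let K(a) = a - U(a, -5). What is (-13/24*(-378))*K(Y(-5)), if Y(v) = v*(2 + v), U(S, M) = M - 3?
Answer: 18837/4 ≈ 4709.3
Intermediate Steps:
U(S, M) = -3 + M
K(a) = 8 + a (K(a) = a - (-3 - 5) = a - 1*(-8) = a + 8 = 8 + a)
(-13/24*(-378))*K(Y(-5)) = (-13/24*(-378))*(8 - 5*(2 - 5)) = (-13*1/24*(-378))*(8 - 5*(-3)) = (-13/24*(-378))*(8 + 15) = (819/4)*23 = 18837/4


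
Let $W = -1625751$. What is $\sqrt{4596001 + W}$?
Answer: $545 \sqrt{10} \approx 1723.4$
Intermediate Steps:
$\sqrt{4596001 + W} = \sqrt{4596001 - 1625751} = \sqrt{2970250} = 545 \sqrt{10}$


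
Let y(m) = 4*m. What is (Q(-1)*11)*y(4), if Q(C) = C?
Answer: -176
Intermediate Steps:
(Q(-1)*11)*y(4) = (-1*11)*(4*4) = -11*16 = -176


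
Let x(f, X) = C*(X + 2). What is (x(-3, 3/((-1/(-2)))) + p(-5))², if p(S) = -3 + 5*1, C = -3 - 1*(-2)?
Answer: 36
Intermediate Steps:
C = -1 (C = -3 + 2 = -1)
x(f, X) = -2 - X (x(f, X) = -(X + 2) = -(2 + X) = -2 - X)
p(S) = 2 (p(S) = -3 + 5 = 2)
(x(-3, 3/((-1/(-2)))) + p(-5))² = ((-2 - 3/((-1/(-2)))) + 2)² = ((-2 - 3/((-1*(-½)))) + 2)² = ((-2 - 3/½) + 2)² = ((-2 - 3*2) + 2)² = ((-2 - 1*6) + 2)² = ((-2 - 6) + 2)² = (-8 + 2)² = (-6)² = 36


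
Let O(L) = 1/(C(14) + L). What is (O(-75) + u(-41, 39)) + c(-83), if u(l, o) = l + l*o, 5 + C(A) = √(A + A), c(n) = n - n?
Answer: -2612540/1593 - √7/3186 ≈ -1640.0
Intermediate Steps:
c(n) = 0
C(A) = -5 + √2*√A (C(A) = -5 + √(A + A) = -5 + √(2*A) = -5 + √2*√A)
O(L) = 1/(-5 + L + 2*√7) (O(L) = 1/((-5 + √2*√14) + L) = 1/((-5 + 2*√7) + L) = 1/(-5 + L + 2*√7))
(O(-75) + u(-41, 39)) + c(-83) = (1/(-5 - 75 + 2*√7) - 41*(1 + 39)) + 0 = (1/(-80 + 2*√7) - 41*40) + 0 = (1/(-80 + 2*√7) - 1640) + 0 = (-1640 + 1/(-80 + 2*√7)) + 0 = -1640 + 1/(-80 + 2*√7)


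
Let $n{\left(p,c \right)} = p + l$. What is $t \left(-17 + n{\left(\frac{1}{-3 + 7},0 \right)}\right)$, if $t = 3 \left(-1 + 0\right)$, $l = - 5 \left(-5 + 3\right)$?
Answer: $\frac{81}{4} \approx 20.25$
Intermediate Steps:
$l = 10$ ($l = \left(-5\right) \left(-2\right) = 10$)
$n{\left(p,c \right)} = 10 + p$ ($n{\left(p,c \right)} = p + 10 = 10 + p$)
$t = -3$ ($t = 3 \left(-1\right) = -3$)
$t \left(-17 + n{\left(\frac{1}{-3 + 7},0 \right)}\right) = - 3 \left(-17 + \left(10 + \frac{1}{-3 + 7}\right)\right) = - 3 \left(-17 + \left(10 + \frac{1}{4}\right)\right) = - 3 \left(-17 + \frac{41}{4}\right) = \left(-3\right) \left(- \frac{27}{4}\right) = \frac{81}{4}$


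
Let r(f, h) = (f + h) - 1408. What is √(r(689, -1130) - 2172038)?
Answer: 3*I*√241543 ≈ 1474.4*I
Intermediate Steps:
r(f, h) = -1408 + f + h
√(r(689, -1130) - 2172038) = √((-1408 + 689 - 1130) - 2172038) = √(-1849 - 2172038) = √(-2173887) = 3*I*√241543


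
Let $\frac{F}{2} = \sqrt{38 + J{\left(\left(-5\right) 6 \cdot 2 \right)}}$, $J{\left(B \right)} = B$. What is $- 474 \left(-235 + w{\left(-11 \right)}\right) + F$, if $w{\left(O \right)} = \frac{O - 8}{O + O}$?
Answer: $\frac{1220787}{11} + 2 i \sqrt{22} \approx 1.1098 \cdot 10^{5} + 9.3808 i$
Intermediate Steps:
$w{\left(O \right)} = \frac{-8 + O}{2 O}$
$F = 2 i \sqrt{22}$ ($F = 2 \sqrt{38 + \left(-5\right) 6 \cdot 2} = 2 \sqrt{38 - 60} = 2 \sqrt{-22} = 2 i \sqrt{22} \approx 9.3808 i$)
$- 474 \left(-235 + w{\left(-11 \right)}\right) + F = - 474 \left(-235 + \frac{-8 - 11}{2 \left(-11\right)}\right) + 2 i \sqrt{22} = - 474 \left(-235 + \frac{1}{2} \left(- \frac{1}{11}\right) \left(-19\right)\right) + 2 i \sqrt{22} = - 474 \left(-235 + \frac{19}{22}\right) + 2 i \sqrt{22} = \left(-474\right) \left(- \frac{5151}{22}\right) + 2 i \sqrt{22} = \frac{1220787}{11} + 2 i \sqrt{22}$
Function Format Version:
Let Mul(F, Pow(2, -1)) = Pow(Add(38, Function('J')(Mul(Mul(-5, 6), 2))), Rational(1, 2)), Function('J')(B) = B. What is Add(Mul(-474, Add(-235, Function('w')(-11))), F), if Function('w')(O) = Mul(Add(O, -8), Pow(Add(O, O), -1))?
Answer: Add(Rational(1220787, 11), Mul(2, I, Pow(22, Rational(1, 2)))) ≈ Add(1.1098e+5, Mul(9.3808, I))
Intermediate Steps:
Function('w')(O) = Mul(Rational(1, 2), Pow(O, -1), Add(-8, O)) (Function('w')(O) = Mul(Add(-8, O), Pow(Mul(2, O), -1)) = Mul(Add(-8, O), Mul(Rational(1, 2), Pow(O, -1))) = Mul(Rational(1, 2), Pow(O, -1), Add(-8, O)))
F = Mul(2, I, Pow(22, Rational(1, 2))) (F = Mul(2, Pow(Add(38, Mul(Mul(-5, 6), 2)), Rational(1, 2))) = Mul(2, Pow(Add(38, Mul(-30, 2)), Rational(1, 2))) = Mul(2, Pow(Add(38, -60), Rational(1, 2))) = Mul(2, Pow(-22, Rational(1, 2))) = Mul(2, Mul(I, Pow(22, Rational(1, 2)))) = Mul(2, I, Pow(22, Rational(1, 2))) ≈ Mul(9.3808, I))
Add(Mul(-474, Add(-235, Function('w')(-11))), F) = Add(Mul(-474, Add(-235, Mul(Rational(1, 2), Pow(-11, -1), Add(-8, -11)))), Mul(2, I, Pow(22, Rational(1, 2)))) = Add(Mul(-474, Add(-235, Mul(Rational(1, 2), Rational(-1, 11), -19))), Mul(2, I, Pow(22, Rational(1, 2)))) = Add(Mul(-474, Add(-235, Rational(19, 22))), Mul(2, I, Pow(22, Rational(1, 2)))) = Add(Mul(-474, Rational(-5151, 22)), Mul(2, I, Pow(22, Rational(1, 2)))) = Add(Rational(1220787, 11), Mul(2, I, Pow(22, Rational(1, 2))))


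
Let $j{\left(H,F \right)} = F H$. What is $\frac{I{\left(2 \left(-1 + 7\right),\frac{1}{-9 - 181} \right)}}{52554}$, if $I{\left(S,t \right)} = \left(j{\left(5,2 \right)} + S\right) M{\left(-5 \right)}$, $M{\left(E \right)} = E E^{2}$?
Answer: $- \frac{1375}{26277} \approx -0.052327$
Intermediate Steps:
$M{\left(E \right)} = E^{3}$
$I{\left(S,t \right)} = -1250 - 125 S$ ($I{\left(S,t \right)} = \left(2 \cdot 5 + S\right) \left(-5\right)^{3} = \left(10 + S\right) \left(-125\right) = -1250 - 125 S$)
$\frac{I{\left(2 \left(-1 + 7\right),\frac{1}{-9 - 181} \right)}}{52554} = \frac{-1250 - 125 \cdot 2 \left(-1 + 7\right)}{52554} = \left(-1250 - 125 \cdot 2 \cdot 6\right) \frac{1}{52554} = \left(-1250 - 1500\right) \frac{1}{52554} = \left(-2750\right) \frac{1}{52554} = - \frac{1375}{26277}$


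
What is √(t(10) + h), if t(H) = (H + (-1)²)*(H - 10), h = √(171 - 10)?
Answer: 161^(¼) ≈ 3.5621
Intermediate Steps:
h = √161 ≈ 12.689
t(H) = (1 + H)*(-10 + H) (t(H) = (H + 1)*(-10 + H) = (1 + H)*(-10 + H))
√(t(10) + h) = √((-10 + 10² - 9*10) + √161) = √((-10 + 100 - 90) + √161) = √(0 + √161) = √(√161) = 161^(¼)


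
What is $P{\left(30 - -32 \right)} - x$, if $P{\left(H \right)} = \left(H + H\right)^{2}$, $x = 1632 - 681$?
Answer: $14425$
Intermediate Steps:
$x = 951$ ($x = 1632 - 681 = 951$)
$P{\left(H \right)} = 4 H^{2}$ ($P{\left(H \right)} = \left(2 H\right)^{2} = 4 H^{2}$)
$P{\left(30 - -32 \right)} - x = 4 \left(30 - -32\right)^{2} - 951 = 4 \left(30 + 32\right)^{2} - 951 = 4 \cdot 62^{2} - 951 = 4 \cdot 3844 - 951 = 15376 - 951 = 14425$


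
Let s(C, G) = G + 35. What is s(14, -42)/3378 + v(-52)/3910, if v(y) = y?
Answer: -101513/6603990 ≈ -0.015371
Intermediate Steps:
s(C, G) = 35 + G
s(14, -42)/3378 + v(-52)/3910 = (35 - 42)/3378 - 52/3910 = -7*1/3378 - 52*1/3910 = -7/3378 - 26/1955 = -101513/6603990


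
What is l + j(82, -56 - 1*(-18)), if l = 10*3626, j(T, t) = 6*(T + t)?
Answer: 36524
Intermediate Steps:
j(T, t) = 6*T + 6*t
l = 36260
l + j(82, -56 - 1*(-18)) = 36260 + (6*82 + 6*(-56 - 1*(-18))) = 36260 + (492 + 6*(-56 + 18)) = 36260 + (492 + 6*(-38)) = 36260 + (492 - 228) = 36260 + 264 = 36524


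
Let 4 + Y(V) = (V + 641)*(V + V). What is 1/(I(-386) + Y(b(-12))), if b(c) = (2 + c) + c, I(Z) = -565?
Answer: -1/27805 ≈ -3.5965e-5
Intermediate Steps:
b(c) = 2 + 2*c
Y(V) = -4 + 2*V*(641 + V) (Y(V) = -4 + (V + 641)*(V + V) = -4 + (641 + V)*(2*V) = -4 + 2*V*(641 + V))
1/(I(-386) + Y(b(-12))) = 1/(-565 + (-4 + 2*(2 + 2*(-12))² + 1282*(2 + 2*(-12)))) = 1/(-565 + (-4 + 2*(2 - 24)² + 1282*(2 - 24))) = 1/(-565 + (-4 + 2*(-22)² + 1282*(-22))) = 1/(-565 + (-4 + 2*484 - 28204)) = 1/(-565 + (-4 + 968 - 28204)) = 1/(-565 - 27240) = 1/(-27805) = -1/27805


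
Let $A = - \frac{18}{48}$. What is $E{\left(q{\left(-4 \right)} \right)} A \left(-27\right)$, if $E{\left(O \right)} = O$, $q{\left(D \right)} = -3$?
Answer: $- \frac{243}{8} \approx -30.375$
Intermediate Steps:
$A = - \frac{3}{8}$ ($A = - \frac{18}{48} = \left(-1\right) \frac{3}{8} = - \frac{3}{8} \approx -0.375$)
$E{\left(q{\left(-4 \right)} \right)} A \left(-27\right) = - 3 \left(\left(- \frac{3}{8}\right) \left(-27\right)\right) = \left(-3\right) \frac{81}{8} = - \frac{243}{8}$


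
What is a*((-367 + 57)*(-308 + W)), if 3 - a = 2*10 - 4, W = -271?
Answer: -2333370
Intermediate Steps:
a = -13 (a = 3 - (2*10 - 4) = 3 - (20 - 4) = 3 - 1*16 = 3 - 16 = -13)
a*((-367 + 57)*(-308 + W)) = -13*(-367 + 57)*(-308 - 271) = -(-4030)*(-579) = -13*179490 = -2333370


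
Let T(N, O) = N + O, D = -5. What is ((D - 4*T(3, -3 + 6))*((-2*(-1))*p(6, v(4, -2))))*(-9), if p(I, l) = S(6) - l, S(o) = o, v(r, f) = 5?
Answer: 522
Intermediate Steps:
p(I, l) = 6 - l
((D - 4*T(3, -3 + 6))*((-2*(-1))*p(6, v(4, -2))))*(-9) = ((-5 - 4*(3 + (-3 + 6)))*((-2*(-1))*(6 - 1*5)))*(-9) = ((-5 - 4*(3 + 3))*(2*(6 - 5)))*(-9) = ((-5 - 4*6)*(2*1))*(-9) = ((-5 - 24)*2)*(-9) = -29*2*(-9) = -58*(-9) = 522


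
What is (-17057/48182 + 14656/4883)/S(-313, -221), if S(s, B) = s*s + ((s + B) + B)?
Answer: 622866061/22871800841084 ≈ 2.7233e-5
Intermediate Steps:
S(s, B) = s + s² + 2*B (S(s, B) = s² + ((B + s) + B) = s² + (s + 2*B) = s + s² + 2*B)
(-17057/48182 + 14656/4883)/S(-313, -221) = (-17057/48182 + 14656/4883)/(-313 + (-313)² + 2*(-221)) = (-17057*1/48182 + 14656*(1/4883))/(-313 + 97969 - 442) = (-17057/48182 + 14656/4883)/97214 = (622866061/235272706)*(1/97214) = 622866061/22871800841084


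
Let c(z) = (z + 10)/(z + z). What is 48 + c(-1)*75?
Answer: -579/2 ≈ -289.50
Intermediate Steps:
c(z) = (10 + z)/(2*z) (c(z) = (10 + z)/((2*z)) = (10 + z)*(1/(2*z)) = (10 + z)/(2*z))
48 + c(-1)*75 = 48 + ((½)*(10 - 1)/(-1))*75 = 48 + ((½)*(-1)*9)*75 = 48 - 9/2*75 = 48 - 675/2 = -579/2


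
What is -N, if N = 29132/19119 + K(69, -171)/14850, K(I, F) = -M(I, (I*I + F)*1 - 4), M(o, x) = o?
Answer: -47921221/31546350 ≈ -1.5191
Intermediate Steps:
K(I, F) = -I
N = 47921221/31546350 (N = 29132/19119 - 1*69/14850 = 29132*(1/19119) - 69*1/14850 = 29132/19119 - 23/4950 = 47921221/31546350 ≈ 1.5191)
-N = -1*47921221/31546350 = -47921221/31546350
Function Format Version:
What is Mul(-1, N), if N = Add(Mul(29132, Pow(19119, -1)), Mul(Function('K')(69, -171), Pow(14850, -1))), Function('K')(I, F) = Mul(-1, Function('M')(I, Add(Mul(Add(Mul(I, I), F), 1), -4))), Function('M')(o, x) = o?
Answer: Rational(-47921221, 31546350) ≈ -1.5191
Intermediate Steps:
Function('K')(I, F) = Mul(-1, I)
N = Rational(47921221, 31546350) (N = Add(Mul(29132, Pow(19119, -1)), Mul(Mul(-1, 69), Pow(14850, -1))) = Add(Mul(29132, Rational(1, 19119)), Mul(-69, Rational(1, 14850))) = Add(Rational(29132, 19119), Rational(-23, 4950)) = Rational(47921221, 31546350) ≈ 1.5191)
Mul(-1, N) = Mul(-1, Rational(47921221, 31546350)) = Rational(-47921221, 31546350)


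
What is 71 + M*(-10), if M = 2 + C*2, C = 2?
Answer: 11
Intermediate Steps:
M = 6 (M = 2 + 2*2 = 2 + 4 = 6)
71 + M*(-10) = 71 + 6*(-10) = 71 - 60 = 11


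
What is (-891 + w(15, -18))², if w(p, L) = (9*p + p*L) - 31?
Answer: 1117249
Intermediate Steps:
w(p, L) = -31 + 9*p + L*p (w(p, L) = (9*p + L*p) - 31 = -31 + 9*p + L*p)
(-891 + w(15, -18))² = (-891 + (-31 + 9*15 - 18*15))² = (-891 + (-31 + 135 - 270))² = (-891 - 166)² = (-1057)² = 1117249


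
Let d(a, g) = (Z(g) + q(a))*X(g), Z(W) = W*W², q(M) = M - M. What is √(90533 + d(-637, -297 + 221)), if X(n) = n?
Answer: √33452709 ≈ 5783.8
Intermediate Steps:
q(M) = 0
Z(W) = W³
d(a, g) = g⁴ (d(a, g) = (g³ + 0)*g = g³*g = g⁴)
√(90533 + d(-637, -297 + 221)) = √(90533 + (-297 + 221)⁴) = √(90533 + (-76)⁴) = √(90533 + 33362176) = √33452709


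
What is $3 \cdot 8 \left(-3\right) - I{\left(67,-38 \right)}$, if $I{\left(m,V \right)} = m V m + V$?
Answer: $170548$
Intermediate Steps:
$I{\left(m,V \right)} = V + V m^{2}$ ($I{\left(m,V \right)} = V m m + V = V m^{2} + V = V + V m^{2}$)
$3 \cdot 8 \left(-3\right) - I{\left(67,-38 \right)} = 3 \cdot 8 \left(-3\right) - - 38 \left(1 + 67^{2}\right) = 24 \left(-3\right) - - 38 \left(1 + 4489\right) = -72 - \left(-38\right) 4490 = -72 - -170620 = -72 + 170620 = 170548$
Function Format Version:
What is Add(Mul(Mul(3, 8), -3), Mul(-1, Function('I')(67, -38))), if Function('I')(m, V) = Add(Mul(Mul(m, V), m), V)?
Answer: 170548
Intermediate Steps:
Function('I')(m, V) = Add(V, Mul(V, Pow(m, 2))) (Function('I')(m, V) = Add(Mul(Mul(V, m), m), V) = Add(Mul(V, Pow(m, 2)), V) = Add(V, Mul(V, Pow(m, 2))))
Add(Mul(Mul(3, 8), -3), Mul(-1, Function('I')(67, -38))) = Add(Mul(Mul(3, 8), -3), Mul(-1, Mul(-38, Add(1, Pow(67, 2))))) = Add(Mul(24, -3), Mul(-1, Mul(-38, Add(1, 4489)))) = Add(-72, Mul(-1, Mul(-38, 4490))) = Add(-72, Mul(-1, -170620)) = Add(-72, 170620) = 170548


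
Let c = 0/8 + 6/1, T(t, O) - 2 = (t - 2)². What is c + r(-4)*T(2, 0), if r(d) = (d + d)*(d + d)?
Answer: 134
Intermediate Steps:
T(t, O) = 2 + (-2 + t)² (T(t, O) = 2 + (t - 2)² = 2 + (-2 + t)²)
r(d) = 4*d² (r(d) = (2*d)*(2*d) = 4*d²)
c = 6 (c = 0*(⅛) + 6*1 = 0 + 6 = 6)
c + r(-4)*T(2, 0) = 6 + (4*(-4)²)*(2 + (-2 + 2)²) = 6 + (4*16)*(2 + 0²) = 6 + 64*(2 + 0) = 6 + 64*2 = 6 + 128 = 134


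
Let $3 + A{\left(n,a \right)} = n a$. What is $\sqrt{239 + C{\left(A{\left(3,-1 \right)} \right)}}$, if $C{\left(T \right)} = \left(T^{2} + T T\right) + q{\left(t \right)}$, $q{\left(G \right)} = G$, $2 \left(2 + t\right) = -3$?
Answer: $\frac{\sqrt{1230}}{2} \approx 17.536$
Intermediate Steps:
$A{\left(n,a \right)} = -3 + a n$ ($A{\left(n,a \right)} = -3 + n a = -3 + a n$)
$t = - \frac{7}{2}$ ($t = -2 + \frac{1}{2} \left(-3\right) = -2 - \frac{3}{2} = - \frac{7}{2} \approx -3.5$)
$C{\left(T \right)} = - \frac{7}{2} + 2 T^{2}$ ($C{\left(T \right)} = \left(T^{2} + T T\right) - \frac{7}{2} = \left(T^{2} + T^{2}\right) - \frac{7}{2} = 2 T^{2} - \frac{7}{2} = - \frac{7}{2} + 2 T^{2}$)
$\sqrt{239 + C{\left(A{\left(3,-1 \right)} \right)}} = \sqrt{239 - \left(\frac{7}{2} - 2 \left(-3 - 3\right)^{2}\right)} = \sqrt{239 - \left(\frac{7}{2} - 2 \left(-6\right)^{2}\right)} = \sqrt{239 + \left(- \frac{7}{2} + 2 \cdot 36\right)} = \sqrt{239 + \left(- \frac{7}{2} + 72\right)} = \sqrt{239 + \frac{137}{2}} = \sqrt{\frac{615}{2}} = \frac{\sqrt{1230}}{2}$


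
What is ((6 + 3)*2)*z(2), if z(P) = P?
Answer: 36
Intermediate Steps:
((6 + 3)*2)*z(2) = ((6 + 3)*2)*2 = (9*2)*2 = 18*2 = 36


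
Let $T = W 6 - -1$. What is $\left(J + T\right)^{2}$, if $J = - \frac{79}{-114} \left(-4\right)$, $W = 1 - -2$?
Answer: $\frac{855625}{3249} \approx 263.35$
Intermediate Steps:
$W = 3$ ($W = 1 + 2 = 3$)
$T = 19$ ($T = 3 \cdot 6 - -1 = 18 + \left(-1 + 2\right) = 18 + 1 = 19$)
$J = - \frac{158}{57}$ ($J = \left(-79\right) \left(- \frac{1}{114}\right) \left(-4\right) = \frac{79}{114} \left(-4\right) = - \frac{158}{57} \approx -2.7719$)
$\left(J + T\right)^{2} = \left(- \frac{158}{57} + 19\right)^{2} = \left(\frac{925}{57}\right)^{2} = \frac{855625}{3249}$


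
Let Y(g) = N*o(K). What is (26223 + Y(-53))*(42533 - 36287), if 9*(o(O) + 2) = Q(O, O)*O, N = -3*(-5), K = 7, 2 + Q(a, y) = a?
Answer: 163965828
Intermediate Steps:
Q(a, y) = -2 + a
N = 15
o(O) = -2 + O*(-2 + O)/9 (o(O) = -2 + ((-2 + O)*O)/9 = -2 + (O*(-2 + O))/9 = -2 + O*(-2 + O)/9)
Y(g) = 85/3 (Y(g) = 15*(-2 + (⅑)*7*(-2 + 7)) = 15*(-2 + (⅑)*7*5) = 15*(-2 + 35/9) = 15*(17/9) = 85/3)
(26223 + Y(-53))*(42533 - 36287) = (26223 + 85/3)*(42533 - 36287) = (78754/3)*6246 = 163965828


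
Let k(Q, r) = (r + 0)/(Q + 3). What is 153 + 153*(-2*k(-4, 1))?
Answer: 459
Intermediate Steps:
k(Q, r) = r/(3 + Q)
153 + 153*(-2*k(-4, 1)) = 153 + 153*(-2/(3 - 4)) = 153 + 153*(-2/(-1)) = 153 + 153*(-2*(-1)) = 153 + 153*2 = 153 + 306 = 459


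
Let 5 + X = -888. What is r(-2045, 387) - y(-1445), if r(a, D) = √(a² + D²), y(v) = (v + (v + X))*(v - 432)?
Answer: -7100691 + √4331794 ≈ -7.0986e+6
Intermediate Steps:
X = -893 (X = -5 - 888 = -893)
y(v) = (-893 + 2*v)*(-432 + v) (y(v) = (v + (v - 893))*(v - 432) = (v + (-893 + v))*(-432 + v) = (-893 + 2*v)*(-432 + v))
r(a, D) = √(D² + a²)
r(-2045, 387) - y(-1445) = √(387² + (-2045)²) - (385776 - 1757*(-1445) + 2*(-1445)²) = √(149769 + 4182025) - (385776 + 2538865 + 2*2088025) = √4331794 - (385776 + 2538865 + 4176050) = √4331794 - 1*7100691 = √4331794 - 7100691 = -7100691 + √4331794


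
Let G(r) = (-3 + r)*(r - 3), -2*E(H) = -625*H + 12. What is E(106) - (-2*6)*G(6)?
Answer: 33227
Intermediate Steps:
E(H) = -6 + 625*H/2 (E(H) = -(-625*H + 12)/2 = -(12 - 625*H)/2 = -6 + 625*H/2)
G(r) = (-3 + r)² (G(r) = (-3 + r)*(-3 + r) = (-3 + r)²)
E(106) - (-2*6)*G(6) = (-6 + (625/2)*106) - (-2*6)*(-3 + 6)² = (-6 + 33125) - (-12)*3² = 33119 - (-12)*9 = 33119 - 1*(-108) = 33119 + 108 = 33227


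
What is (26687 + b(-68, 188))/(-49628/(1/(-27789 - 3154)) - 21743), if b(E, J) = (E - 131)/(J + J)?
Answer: 10034113/577392165336 ≈ 1.7378e-5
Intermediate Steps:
b(E, J) = (-131 + E)/(2*J) (b(E, J) = (-131 + E)/((2*J)) = (-131 + E)*(1/(2*J)) = (-131 + E)/(2*J))
(26687 + b(-68, 188))/(-49628/(1/(-27789 - 3154)) - 21743) = (26687 + (1/2)*(-131 - 68)/188)/(-49628/(1/(-27789 - 3154)) - 21743) = (26687 + (1/2)*(1/188)*(-199))/(-49628/(1/(-30943)) - 21743) = (26687 - 199/376)/(-49628/(-1/30943) - 21743) = 10034113/(376*(-49628*(-30943) - 21743)) = 10034113/(376*(1535639204 - 21743)) = (10034113/376)/1535617461 = (10034113/376)*(1/1535617461) = 10034113/577392165336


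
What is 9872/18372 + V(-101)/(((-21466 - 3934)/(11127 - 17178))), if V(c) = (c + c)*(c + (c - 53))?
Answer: 143164112413/11666220 ≈ 12272.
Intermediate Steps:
V(c) = 2*c*(-53 + 2*c) (V(c) = (2*c)*(c + (-53 + c)) = (2*c)*(-53 + 2*c) = 2*c*(-53 + 2*c))
9872/18372 + V(-101)/(((-21466 - 3934)/(11127 - 17178))) = 9872/18372 + (2*(-101)*(-53 + 2*(-101)))/(((-21466 - 3934)/(11127 - 17178))) = 9872*(1/18372) + (2*(-101)*(-53 - 202))/((-25400/(-6051))) = 2468/4593 + (2*(-101)*(-255))/((-25400*(-1/6051))) = 2468/4593 + 51510/(25400/6051) = 2468/4593 + 51510*(6051/25400) = 2468/4593 + 31168701/2540 = 143164112413/11666220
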